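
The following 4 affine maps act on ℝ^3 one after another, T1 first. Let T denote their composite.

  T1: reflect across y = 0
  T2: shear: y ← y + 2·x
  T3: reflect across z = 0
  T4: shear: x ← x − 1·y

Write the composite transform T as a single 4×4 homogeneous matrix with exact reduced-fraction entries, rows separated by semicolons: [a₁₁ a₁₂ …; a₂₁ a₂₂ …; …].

T1 = [1 0 0 0; 0 -1 0 0; 0 0 1 0; 0 0 0 1]
T2·T1 = [1 0 0 0; 2 -1 0 0; 0 0 1 0; 0 0 0 1]
T3·…·T1 = [1 0 0 0; 2 -1 0 0; 0 0 -1 0; 0 0 0 1]
T4·…·T1 = [-1 1 0 0; 2 -1 0 0; 0 0 -1 0; 0 0 0 1]

T = [-1 1 0 0; 2 -1 0 0; 0 0 -1 0; 0 0 0 1]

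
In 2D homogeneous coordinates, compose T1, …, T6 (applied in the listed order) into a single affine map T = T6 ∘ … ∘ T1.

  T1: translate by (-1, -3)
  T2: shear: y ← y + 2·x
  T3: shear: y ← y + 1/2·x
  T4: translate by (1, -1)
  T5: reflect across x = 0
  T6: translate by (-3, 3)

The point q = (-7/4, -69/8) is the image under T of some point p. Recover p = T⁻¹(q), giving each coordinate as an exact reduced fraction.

p = (-5/4, -2)

T1 = [1 0 -1; 0 1 -3; 0 0 1]
T2·T1 = [1 0 -1; 2 1 -5; 0 0 1]
T3·…·T1 = [1 0 -1; 5/2 1 -11/2; 0 0 1]
T4·…·T1 = [1 0 0; 5/2 1 -13/2; 0 0 1]
T5·…·T1 = [-1 0 0; 5/2 1 -13/2; 0 0 1]
T6·…·T1 = [-1 0 -3; 5/2 1 -7/2; 0 0 1]
det M = -1; M⁻¹ = [-1 0 -3; 5/2 1 11; 0 0 1]
M⁻¹ · (-7/4, -69/8)ᵀ = (-5/4, -2)ᵀ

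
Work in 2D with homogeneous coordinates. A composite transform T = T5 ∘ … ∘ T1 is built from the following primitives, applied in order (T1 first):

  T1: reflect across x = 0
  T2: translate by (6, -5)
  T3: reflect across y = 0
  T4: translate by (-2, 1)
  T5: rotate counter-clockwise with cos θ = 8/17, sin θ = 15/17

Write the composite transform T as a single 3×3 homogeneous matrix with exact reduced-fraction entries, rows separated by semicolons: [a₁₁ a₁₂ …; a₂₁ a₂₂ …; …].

T1 = [-1 0 0; 0 1 0; 0 0 1]
T2·T1 = [-1 0 6; 0 1 -5; 0 0 1]
T3·…·T1 = [-1 0 6; 0 -1 5; 0 0 1]
T4·…·T1 = [-1 0 4; 0 -1 6; 0 0 1]
T5·…·T1 = [-8/17 15/17 -58/17; -15/17 -8/17 108/17; 0 0 1]

T = [-8/17 15/17 -58/17; -15/17 -8/17 108/17; 0 0 1]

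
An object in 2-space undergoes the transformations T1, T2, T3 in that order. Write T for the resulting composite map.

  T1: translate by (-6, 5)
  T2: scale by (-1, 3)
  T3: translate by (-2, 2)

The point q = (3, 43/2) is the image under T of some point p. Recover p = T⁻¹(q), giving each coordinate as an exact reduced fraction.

T1 = [1 0 -6; 0 1 5; 0 0 1]
T2·T1 = [-1 0 6; 0 3 15; 0 0 1]
T3·…·T1 = [-1 0 4; 0 3 17; 0 0 1]
det M = -3; M⁻¹ = [-1 0 4; 0 1/3 -17/3; 0 0 1]
M⁻¹ · (3, 43/2)ᵀ = (1, 3/2)ᵀ

p = (1, 3/2)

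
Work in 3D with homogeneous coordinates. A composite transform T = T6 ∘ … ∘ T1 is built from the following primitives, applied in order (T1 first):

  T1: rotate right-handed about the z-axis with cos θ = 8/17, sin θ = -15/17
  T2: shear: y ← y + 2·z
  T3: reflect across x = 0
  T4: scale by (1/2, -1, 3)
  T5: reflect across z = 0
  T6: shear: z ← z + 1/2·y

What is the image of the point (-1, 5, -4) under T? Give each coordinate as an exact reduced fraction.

T1 rotate right-handed about the z-axis with cos θ = 8/17, sin θ = -15/17: (-1, 5, -4) → (67/17, 55/17, -4)
T2 shear: y ← y + 2·z: (67/17, 55/17, -4) → (67/17, -81/17, -4)
T3 reflect across x = 0: (67/17, -81/17, -4) → (-67/17, -81/17, -4)
T4 scale by (1/2, -1, 3): (-67/17, -81/17, -4) → (-67/34, 81/17, -12)
T5 reflect across z = 0: (-67/34, 81/17, -12) → (-67/34, 81/17, 12)
T6 shear: z ← z + 1/2·y: (-67/34, 81/17, 12) → (-67/34, 81/17, 489/34)

T(p) = (-67/34, 81/17, 489/34)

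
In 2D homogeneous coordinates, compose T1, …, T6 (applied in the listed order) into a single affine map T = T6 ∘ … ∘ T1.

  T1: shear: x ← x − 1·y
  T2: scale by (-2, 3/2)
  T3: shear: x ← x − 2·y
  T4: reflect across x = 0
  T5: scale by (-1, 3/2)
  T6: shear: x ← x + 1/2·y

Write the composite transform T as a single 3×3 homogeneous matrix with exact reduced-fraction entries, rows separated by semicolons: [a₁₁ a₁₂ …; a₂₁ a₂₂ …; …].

T = [-2 1/8 0; 0 9/4 0; 0 0 1]

T1 = [1 -1 0; 0 1 0; 0 0 1]
T2·T1 = [-2 2 0; 0 3/2 0; 0 0 1]
T3·…·T1 = [-2 -1 0; 0 3/2 0; 0 0 1]
T4·…·T1 = [2 1 0; 0 3/2 0; 0 0 1]
T5·…·T1 = [-2 -1 0; 0 9/4 0; 0 0 1]
T6·…·T1 = [-2 1/8 0; 0 9/4 0; 0 0 1]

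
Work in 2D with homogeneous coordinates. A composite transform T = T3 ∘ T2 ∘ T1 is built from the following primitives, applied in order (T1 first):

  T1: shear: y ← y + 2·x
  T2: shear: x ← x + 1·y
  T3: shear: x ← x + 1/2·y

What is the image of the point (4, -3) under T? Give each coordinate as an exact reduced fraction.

T(p) = (23/2, 5)

T1 shear: y ← y + 2·x: (4, -3) → (4, 5)
T2 shear: x ← x + 1·y: (4, 5) → (9, 5)
T3 shear: x ← x + 1/2·y: (9, 5) → (23/2, 5)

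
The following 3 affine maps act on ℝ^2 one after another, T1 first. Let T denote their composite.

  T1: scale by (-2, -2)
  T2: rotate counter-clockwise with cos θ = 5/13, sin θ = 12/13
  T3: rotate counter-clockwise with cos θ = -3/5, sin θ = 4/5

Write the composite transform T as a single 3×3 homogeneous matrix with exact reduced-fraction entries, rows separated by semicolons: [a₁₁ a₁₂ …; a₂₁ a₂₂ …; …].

T = [126/65 -32/65 0; 32/65 126/65 0; 0 0 1]

T1 = [-2 0 0; 0 -2 0; 0 0 1]
T2·T1 = [-10/13 24/13 0; -24/13 -10/13 0; 0 0 1]
T3·…·T1 = [126/65 -32/65 0; 32/65 126/65 0; 0 0 1]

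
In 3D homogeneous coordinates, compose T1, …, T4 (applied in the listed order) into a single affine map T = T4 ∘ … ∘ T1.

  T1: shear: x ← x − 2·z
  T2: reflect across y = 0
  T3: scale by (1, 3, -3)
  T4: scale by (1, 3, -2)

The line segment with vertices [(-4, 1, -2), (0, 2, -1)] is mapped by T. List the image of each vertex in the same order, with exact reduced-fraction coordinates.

image vertices: (0, -9, -12), (2, -18, -6)

T1 shear: x ← x − 2·z: (-4, 1, -2) → (0, 1, -2); (0, 2, -1) → (2, 2, -1)
T2 reflect across y = 0: (0, 1, -2) → (0, -1, -2); (2, 2, -1) → (2, -2, -1)
T3 scale by (1, 3, -3): (0, -1, -2) → (0, -3, 6); (2, -2, -1) → (2, -6, 3)
T4 scale by (1, 3, -2): (0, -3, 6) → (0, -9, -12); (2, -6, 3) → (2, -18, -6)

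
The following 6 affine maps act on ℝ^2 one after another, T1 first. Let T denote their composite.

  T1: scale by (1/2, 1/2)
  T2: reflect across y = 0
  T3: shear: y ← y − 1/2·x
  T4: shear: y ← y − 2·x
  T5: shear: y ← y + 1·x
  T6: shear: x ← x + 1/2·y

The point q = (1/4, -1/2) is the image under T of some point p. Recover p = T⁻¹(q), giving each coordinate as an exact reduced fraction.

T1 = [1/2 0 0; 0 1/2 0; 0 0 1]
T2·T1 = [1/2 0 0; 0 -1/2 0; 0 0 1]
T3·…·T1 = [1/2 0 0; -1/4 -1/2 0; 0 0 1]
T4·…·T1 = [1/2 0 0; -5/4 -1/2 0; 0 0 1]
T5·…·T1 = [1/2 0 0; -3/4 -1/2 0; 0 0 1]
T6·…·T1 = [1/8 -1/4 0; -3/4 -1/2 0; 0 0 1]
det M = -1/4; M⁻¹ = [2 -1 0; -3 -1/2 0; 0 0 1]
M⁻¹ · (1/4, -1/2)ᵀ = (1, -1/2)ᵀ

p = (1, -1/2)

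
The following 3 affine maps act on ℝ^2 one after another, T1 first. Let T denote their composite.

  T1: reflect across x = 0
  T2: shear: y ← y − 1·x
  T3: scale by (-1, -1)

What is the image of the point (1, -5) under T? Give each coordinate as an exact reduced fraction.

T1 reflect across x = 0: (1, -5) → (-1, -5)
T2 shear: y ← y − 1·x: (-1, -5) → (-1, -4)
T3 scale by (-1, -1): (-1, -4) → (1, 4)

T(p) = (1, 4)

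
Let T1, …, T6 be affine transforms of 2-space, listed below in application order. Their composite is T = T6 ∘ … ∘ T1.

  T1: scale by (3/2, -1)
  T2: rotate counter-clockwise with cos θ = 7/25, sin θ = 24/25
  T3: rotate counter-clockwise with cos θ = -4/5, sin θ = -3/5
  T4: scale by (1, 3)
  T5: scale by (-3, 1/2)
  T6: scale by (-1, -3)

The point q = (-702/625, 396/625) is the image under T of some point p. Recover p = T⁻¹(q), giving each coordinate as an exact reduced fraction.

p = (0, 2/5)

T1 = [3/2 0 0; 0 -1 0; 0 0 1]
T2·T1 = [21/50 24/25 0; 36/25 -7/25 0; 0 0 1]
T3·…·T1 = [66/125 -117/125 0; -351/250 -44/125 0; 0 0 1]
T4·…·T1 = [66/125 -117/125 0; -1053/250 -132/125 0; 0 0 1]
T5·…·T1 = [-198/125 351/125 0; -1053/500 -66/125 0; 0 0 1]
T6·…·T1 = [198/125 -351/125 0; 3159/500 198/125 0; 0 0 1]
det M = 81/4; M⁻¹ = [88/1125 52/375 0; -39/125 88/1125 0; 0 0 1]
M⁻¹ · (-702/625, 396/625)ᵀ = (0, 2/5)ᵀ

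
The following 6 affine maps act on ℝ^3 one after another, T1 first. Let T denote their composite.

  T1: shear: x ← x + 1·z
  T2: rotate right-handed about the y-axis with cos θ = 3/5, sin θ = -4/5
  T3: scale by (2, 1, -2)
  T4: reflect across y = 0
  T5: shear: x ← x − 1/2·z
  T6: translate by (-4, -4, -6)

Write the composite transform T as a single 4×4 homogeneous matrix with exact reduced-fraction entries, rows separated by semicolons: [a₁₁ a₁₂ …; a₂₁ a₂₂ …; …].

T1 = [1 0 1 0; 0 1 0 0; 0 0 1 0; 0 0 0 1]
T2·T1 = [3/5 0 -1/5 0; 0 1 0 0; 4/5 0 7/5 0; 0 0 0 1]
T3·…·T1 = [6/5 0 -2/5 0; 0 1 0 0; -8/5 0 -14/5 0; 0 0 0 1]
T4·…·T1 = [6/5 0 -2/5 0; 0 -1 0 0; -8/5 0 -14/5 0; 0 0 0 1]
T5·…·T1 = [2 0 1 0; 0 -1 0 0; -8/5 0 -14/5 0; 0 0 0 1]
T6·…·T1 = [2 0 1 -4; 0 -1 0 -4; -8/5 0 -14/5 -6; 0 0 0 1]

T = [2 0 1 -4; 0 -1 0 -4; -8/5 0 -14/5 -6; 0 0 0 1]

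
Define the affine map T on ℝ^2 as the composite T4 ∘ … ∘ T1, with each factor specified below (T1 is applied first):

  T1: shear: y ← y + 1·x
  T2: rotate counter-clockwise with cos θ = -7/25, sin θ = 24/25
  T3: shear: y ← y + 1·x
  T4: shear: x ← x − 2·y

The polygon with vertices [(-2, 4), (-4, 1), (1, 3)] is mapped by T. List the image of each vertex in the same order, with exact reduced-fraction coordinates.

image vertices: (158/25, -96/25), (2, 1), (111/25, -107/25)

T1 shear: y ← y + 1·x: (-2, 4) → (-2, 2); (-4, 1) → (-4, -3); (1, 3) → (1, 4)
T2 rotate counter-clockwise with cos θ = -7/25, sin θ = 24/25: (-2, 2) → (-34/25, -62/25); (-4, -3) → (4, -3); (1, 4) → (-103/25, -4/25)
T3 shear: y ← y + 1·x: (-34/25, -62/25) → (-34/25, -96/25); (4, -3) → (4, 1); (-103/25, -4/25) → (-103/25, -107/25)
T4 shear: x ← x − 2·y: (-34/25, -96/25) → (158/25, -96/25); (4, 1) → (2, 1); (-103/25, -107/25) → (111/25, -107/25)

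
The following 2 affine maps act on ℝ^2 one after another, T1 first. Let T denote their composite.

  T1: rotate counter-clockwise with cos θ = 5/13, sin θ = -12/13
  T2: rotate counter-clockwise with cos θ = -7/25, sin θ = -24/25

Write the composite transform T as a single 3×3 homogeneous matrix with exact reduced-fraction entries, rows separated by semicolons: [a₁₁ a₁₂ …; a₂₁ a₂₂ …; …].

T1 = [5/13 12/13 0; -12/13 5/13 0; 0 0 1]
T2·T1 = [-323/325 36/325 0; -36/325 -323/325 0; 0 0 1]

T = [-323/325 36/325 0; -36/325 -323/325 0; 0 0 1]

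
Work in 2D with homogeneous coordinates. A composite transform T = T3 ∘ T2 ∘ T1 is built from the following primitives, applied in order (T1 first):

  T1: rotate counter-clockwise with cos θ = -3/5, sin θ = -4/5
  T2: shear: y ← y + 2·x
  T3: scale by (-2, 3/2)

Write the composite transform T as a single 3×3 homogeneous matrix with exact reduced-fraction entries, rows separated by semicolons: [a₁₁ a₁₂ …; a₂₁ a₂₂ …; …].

T1 = [-3/5 4/5 0; -4/5 -3/5 0; 0 0 1]
T2·T1 = [-3/5 4/5 0; -2 1 0; 0 0 1]
T3·…·T1 = [6/5 -8/5 0; -3 3/2 0; 0 0 1]

T = [6/5 -8/5 0; -3 3/2 0; 0 0 1]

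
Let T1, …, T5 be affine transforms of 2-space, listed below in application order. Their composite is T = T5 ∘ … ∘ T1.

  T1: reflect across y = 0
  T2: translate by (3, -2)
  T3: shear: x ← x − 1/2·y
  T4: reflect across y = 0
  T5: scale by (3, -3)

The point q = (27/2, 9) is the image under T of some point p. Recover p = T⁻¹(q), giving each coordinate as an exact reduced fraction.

T1 = [1 0 0; 0 -1 0; 0 0 1]
T2·T1 = [1 0 3; 0 -1 -2; 0 0 1]
T3·…·T1 = [1 1/2 4; 0 -1 -2; 0 0 1]
T4·…·T1 = [1 1/2 4; 0 1 2; 0 0 1]
T5·…·T1 = [3 3/2 12; 0 -3 -6; 0 0 1]
det M = -9; M⁻¹ = [1/3 1/6 -3; 0 -1/3 -2; 0 0 1]
M⁻¹ · (27/2, 9)ᵀ = (3, -5)ᵀ

p = (3, -5)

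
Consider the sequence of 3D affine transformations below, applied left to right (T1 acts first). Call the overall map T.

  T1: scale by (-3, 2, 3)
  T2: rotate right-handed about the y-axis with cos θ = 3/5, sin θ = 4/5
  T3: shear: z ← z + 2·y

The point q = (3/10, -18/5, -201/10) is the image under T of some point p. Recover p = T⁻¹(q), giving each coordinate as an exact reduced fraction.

T1 = [-3 0 0 0; 0 2 0 0; 0 0 3 0; 0 0 0 1]
T2·T1 = [-9/5 0 12/5 0; 0 2 0 0; 12/5 0 9/5 0; 0 0 0 1]
T3·…·T1 = [-9/5 0 12/5 0; 0 2 0 0; 12/5 4 9/5 0; 0 0 0 1]
det M = -18; M⁻¹ = [-1/5 -8/15 4/15 0; 0 1/2 0 0; 4/15 -2/5 1/5 0; 0 0 0 1]
M⁻¹ · (3/10, -18/5, -201/10)ᵀ = (-7/2, -9/5, -5/2)ᵀ

p = (-7/2, -9/5, -5/2)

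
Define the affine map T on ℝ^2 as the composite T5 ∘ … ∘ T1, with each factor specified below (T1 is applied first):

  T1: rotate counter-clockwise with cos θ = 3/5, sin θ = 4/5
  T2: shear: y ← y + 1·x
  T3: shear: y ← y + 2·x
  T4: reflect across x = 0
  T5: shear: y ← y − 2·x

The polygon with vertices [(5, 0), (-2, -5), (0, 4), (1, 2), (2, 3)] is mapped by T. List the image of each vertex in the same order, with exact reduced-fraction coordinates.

image vertices: (-3, 19), (-14/5, 47/5), (16/5, -68/5), (1, -3), (6/5, -13/5)

T1 rotate counter-clockwise with cos θ = 3/5, sin θ = 4/5: (5, 0) → (3, 4); (-2, -5) → (14/5, -23/5); (0, 4) → (-16/5, 12/5); (1, 2) → (-1, 2); (2, 3) → (-6/5, 17/5)
T2 shear: y ← y + 1·x: (3, 4) → (3, 7); (14/5, -23/5) → (14/5, -9/5); (-16/5, 12/5) → (-16/5, -4/5); (-1, 2) → (-1, 1); (-6/5, 17/5) → (-6/5, 11/5)
T3 shear: y ← y + 2·x: (3, 7) → (3, 13); (14/5, -9/5) → (14/5, 19/5); (-16/5, -4/5) → (-16/5, -36/5); (-1, 1) → (-1, -1); (-6/5, 11/5) → (-6/5, -1/5)
T4 reflect across x = 0: (3, 13) → (-3, 13); (14/5, 19/5) → (-14/5, 19/5); (-16/5, -36/5) → (16/5, -36/5); (-1, -1) → (1, -1); (-6/5, -1/5) → (6/5, -1/5)
T5 shear: y ← y − 2·x: (-3, 13) → (-3, 19); (-14/5, 19/5) → (-14/5, 47/5); (16/5, -36/5) → (16/5, -68/5); (1, -1) → (1, -3); (6/5, -1/5) → (6/5, -13/5)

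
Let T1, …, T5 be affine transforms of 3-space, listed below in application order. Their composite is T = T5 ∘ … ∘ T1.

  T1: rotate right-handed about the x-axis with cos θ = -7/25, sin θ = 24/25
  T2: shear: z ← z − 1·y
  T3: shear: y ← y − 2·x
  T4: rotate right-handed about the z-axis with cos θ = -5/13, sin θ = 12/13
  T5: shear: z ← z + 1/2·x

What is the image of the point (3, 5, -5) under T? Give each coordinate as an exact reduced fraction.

T1 rotate right-handed about the x-axis with cos θ = -7/25, sin θ = 24/25: (3, 5, -5) → (3, 17/5, 31/5)
T2 shear: z ← z − 1·y: (3, 17/5, 31/5) → (3, 17/5, 14/5)
T3 shear: y ← y − 2·x: (3, 17/5, 14/5) → (3, -13/5, 14/5)
T4 rotate right-handed about the z-axis with cos θ = -5/13, sin θ = 12/13: (3, -13/5, 14/5) → (81/65, 49/13, 14/5)
T5 shear: z ← z + 1/2·x: (81/65, 49/13, 14/5) → (81/65, 49/13, 89/26)

T(p) = (81/65, 49/13, 89/26)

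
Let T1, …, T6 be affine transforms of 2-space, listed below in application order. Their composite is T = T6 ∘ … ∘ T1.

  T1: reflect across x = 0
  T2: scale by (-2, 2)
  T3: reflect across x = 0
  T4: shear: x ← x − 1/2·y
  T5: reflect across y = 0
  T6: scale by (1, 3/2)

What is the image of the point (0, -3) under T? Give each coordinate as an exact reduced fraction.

T(p) = (3, 9)

T1 reflect across x = 0: (0, -3) → (0, -3)
T2 scale by (-2, 2): (0, -3) → (0, -6)
T3 reflect across x = 0: (0, -6) → (0, -6)
T4 shear: x ← x − 1/2·y: (0, -6) → (3, -6)
T5 reflect across y = 0: (3, -6) → (3, 6)
T6 scale by (1, 3/2): (3, 6) → (3, 9)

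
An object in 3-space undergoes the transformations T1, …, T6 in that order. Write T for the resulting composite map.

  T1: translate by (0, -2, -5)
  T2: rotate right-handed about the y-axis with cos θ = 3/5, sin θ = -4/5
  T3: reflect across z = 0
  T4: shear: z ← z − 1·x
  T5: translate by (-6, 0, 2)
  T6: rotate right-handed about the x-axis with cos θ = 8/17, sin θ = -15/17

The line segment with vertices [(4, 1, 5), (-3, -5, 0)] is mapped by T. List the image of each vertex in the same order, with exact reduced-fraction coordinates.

image vertices: (-18/5, -62/17, -69/85), (-19/5, 22/17, 733/85)

T1 translate by (0, -2, -5): (4, 1, 5) → (4, -1, 0); (-3, -5, 0) → (-3, -7, -5)
T2 rotate right-handed about the y-axis with cos θ = 3/5, sin θ = -4/5: (4, -1, 0) → (12/5, -1, 16/5); (-3, -7, -5) → (11/5, -7, -27/5)
T3 reflect across z = 0: (12/5, -1, 16/5) → (12/5, -1, -16/5); (11/5, -7, -27/5) → (11/5, -7, 27/5)
T4 shear: z ← z − 1·x: (12/5, -1, -16/5) → (12/5, -1, -28/5); (11/5, -7, 27/5) → (11/5, -7, 16/5)
T5 translate by (-6, 0, 2): (12/5, -1, -28/5) → (-18/5, -1, -18/5); (11/5, -7, 16/5) → (-19/5, -7, 26/5)
T6 rotate right-handed about the x-axis with cos θ = 8/17, sin θ = -15/17: (-18/5, -1, -18/5) → (-18/5, -62/17, -69/85); (-19/5, -7, 26/5) → (-19/5, 22/17, 733/85)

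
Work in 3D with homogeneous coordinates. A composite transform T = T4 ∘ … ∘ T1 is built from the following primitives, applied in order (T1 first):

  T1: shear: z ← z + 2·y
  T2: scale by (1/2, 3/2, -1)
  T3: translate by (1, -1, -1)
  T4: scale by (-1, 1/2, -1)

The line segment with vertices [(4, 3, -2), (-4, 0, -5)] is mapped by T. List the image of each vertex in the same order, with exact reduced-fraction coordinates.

T1 shear: z ← z + 2·y: (4, 3, -2) → (4, 3, 4); (-4, 0, -5) → (-4, 0, -5)
T2 scale by (1/2, 3/2, -1): (4, 3, 4) → (2, 9/2, -4); (-4, 0, -5) → (-2, 0, 5)
T3 translate by (1, -1, -1): (2, 9/2, -4) → (3, 7/2, -5); (-2, 0, 5) → (-1, -1, 4)
T4 scale by (-1, 1/2, -1): (3, 7/2, -5) → (-3, 7/4, 5); (-1, -1, 4) → (1, -1/2, -4)

image vertices: (-3, 7/4, 5), (1, -1/2, -4)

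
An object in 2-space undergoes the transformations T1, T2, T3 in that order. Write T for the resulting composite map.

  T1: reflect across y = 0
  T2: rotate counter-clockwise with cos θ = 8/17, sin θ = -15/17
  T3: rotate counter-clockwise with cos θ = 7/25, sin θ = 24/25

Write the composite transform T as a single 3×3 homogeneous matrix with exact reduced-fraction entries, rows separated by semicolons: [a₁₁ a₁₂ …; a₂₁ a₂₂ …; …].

T = [416/425 87/425 0; 87/425 -416/425 0; 0 0 1]

T1 = [1 0 0; 0 -1 0; 0 0 1]
T2·T1 = [8/17 -15/17 0; -15/17 -8/17 0; 0 0 1]
T3·…·T1 = [416/425 87/425 0; 87/425 -416/425 0; 0 0 1]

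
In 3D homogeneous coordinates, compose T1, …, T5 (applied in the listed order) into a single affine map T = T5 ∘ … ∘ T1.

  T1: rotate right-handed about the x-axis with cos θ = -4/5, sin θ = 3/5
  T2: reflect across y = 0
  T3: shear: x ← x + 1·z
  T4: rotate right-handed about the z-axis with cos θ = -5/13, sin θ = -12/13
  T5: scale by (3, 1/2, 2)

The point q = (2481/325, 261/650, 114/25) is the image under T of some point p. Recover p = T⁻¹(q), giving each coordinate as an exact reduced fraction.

T1 = [1 0 0 0; 0 -4/5 -3/5 0; 0 3/5 -4/5 0; 0 0 0 1]
T2·T1 = [1 0 0 0; 0 4/5 3/5 0; 0 3/5 -4/5 0; 0 0 0 1]
T3·…·T1 = [1 3/5 -4/5 0; 0 4/5 3/5 0; 0 3/5 -4/5 0; 0 0 0 1]
T4·…·T1 = [-5/13 33/65 56/65 0; -12/13 -56/65 33/65 0; 0 3/5 -4/5 0; 0 0 0 1]
T5·…·T1 = [-15/13 99/65 168/65 0; -6/13 -28/65 33/130 0; 0 6/5 -8/5 0; 0 0 0 1]
det M = -3; M⁻¹ = [-5/39 -24/13 -1/2 0; 16/65 -8/13 3/10 0; 12/65 -6/13 -2/5 0; 0 0 0 1]
M⁻¹ · (2481/325, 261/650, 114/25)ᵀ = (-4, 3, -3/5)ᵀ

p = (-4, 3, -3/5)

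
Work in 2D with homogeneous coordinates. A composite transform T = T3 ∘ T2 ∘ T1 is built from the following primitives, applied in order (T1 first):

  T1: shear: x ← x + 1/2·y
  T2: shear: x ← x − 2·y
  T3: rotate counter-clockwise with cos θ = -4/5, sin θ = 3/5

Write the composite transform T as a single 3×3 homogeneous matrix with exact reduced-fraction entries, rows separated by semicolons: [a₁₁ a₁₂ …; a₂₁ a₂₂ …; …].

T1 = [1 1/2 0; 0 1 0; 0 0 1]
T2·T1 = [1 -3/2 0; 0 1 0; 0 0 1]
T3·…·T1 = [-4/5 3/5 0; 3/5 -17/10 0; 0 0 1]

T = [-4/5 3/5 0; 3/5 -17/10 0; 0 0 1]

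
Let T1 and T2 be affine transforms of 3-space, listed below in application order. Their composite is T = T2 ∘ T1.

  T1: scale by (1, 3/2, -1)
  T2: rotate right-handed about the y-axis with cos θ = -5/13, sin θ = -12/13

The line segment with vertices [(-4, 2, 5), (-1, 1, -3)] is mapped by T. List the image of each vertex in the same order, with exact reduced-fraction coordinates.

T1 scale by (1, 3/2, -1): (-4, 2, 5) → (-4, 3, -5); (-1, 1, -3) → (-1, 3/2, 3)
T2 rotate right-handed about the y-axis with cos θ = -5/13, sin θ = -12/13: (-4, 3, -5) → (80/13, 3, -23/13); (-1, 3/2, 3) → (-31/13, 3/2, -27/13)

image vertices: (80/13, 3, -23/13), (-31/13, 3/2, -27/13)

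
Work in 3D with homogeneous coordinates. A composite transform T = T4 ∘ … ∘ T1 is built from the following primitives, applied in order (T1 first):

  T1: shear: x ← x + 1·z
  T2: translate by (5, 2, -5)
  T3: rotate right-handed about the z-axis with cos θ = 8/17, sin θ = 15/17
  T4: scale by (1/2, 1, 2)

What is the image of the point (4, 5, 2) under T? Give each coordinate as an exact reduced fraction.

T1 shear: x ← x + 1·z: (4, 5, 2) → (6, 5, 2)
T2 translate by (5, 2, -5): (6, 5, 2) → (11, 7, -3)
T3 rotate right-handed about the z-axis with cos θ = 8/17, sin θ = 15/17: (11, 7, -3) → (-1, 13, -3)
T4 scale by (1/2, 1, 2): (-1, 13, -3) → (-1/2, 13, -6)

T(p) = (-1/2, 13, -6)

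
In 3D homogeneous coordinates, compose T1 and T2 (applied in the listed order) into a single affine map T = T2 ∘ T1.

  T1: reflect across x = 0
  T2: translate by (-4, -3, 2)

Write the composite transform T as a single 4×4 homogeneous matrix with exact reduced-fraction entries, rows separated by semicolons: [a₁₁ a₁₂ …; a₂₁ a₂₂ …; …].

T1 = [-1 0 0 0; 0 1 0 0; 0 0 1 0; 0 0 0 1]
T2·T1 = [-1 0 0 -4; 0 1 0 -3; 0 0 1 2; 0 0 0 1]

T = [-1 0 0 -4; 0 1 0 -3; 0 0 1 2; 0 0 0 1]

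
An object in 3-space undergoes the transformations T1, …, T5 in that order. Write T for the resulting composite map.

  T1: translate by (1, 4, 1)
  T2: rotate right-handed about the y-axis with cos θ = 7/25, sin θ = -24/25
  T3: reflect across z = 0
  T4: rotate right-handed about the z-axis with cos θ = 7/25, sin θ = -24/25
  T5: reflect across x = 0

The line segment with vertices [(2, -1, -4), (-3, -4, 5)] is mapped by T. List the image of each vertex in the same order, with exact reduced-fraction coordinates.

T1 translate by (1, 4, 1): (2, -1, -4) → (3, 3, -3); (-3, -4, 5) → (-2, 0, 6)
T2 rotate right-handed about the y-axis with cos θ = 7/25, sin θ = -24/25: (3, 3, -3) → (93/25, 3, 51/25); (-2, 0, 6) → (-158/25, 0, -6/25)
T3 reflect across z = 0: (93/25, 3, 51/25) → (93/25, 3, -51/25); (-158/25, 0, -6/25) → (-158/25, 0, 6/25)
T4 rotate right-handed about the z-axis with cos θ = 7/25, sin θ = -24/25: (93/25, 3, -51/25) → (2451/625, -1707/625, -51/25); (-158/25, 0, 6/25) → (-1106/625, 3792/625, 6/25)
T5 reflect across x = 0: (2451/625, -1707/625, -51/25) → (-2451/625, -1707/625, -51/25); (-1106/625, 3792/625, 6/25) → (1106/625, 3792/625, 6/25)

image vertices: (-2451/625, -1707/625, -51/25), (1106/625, 3792/625, 6/25)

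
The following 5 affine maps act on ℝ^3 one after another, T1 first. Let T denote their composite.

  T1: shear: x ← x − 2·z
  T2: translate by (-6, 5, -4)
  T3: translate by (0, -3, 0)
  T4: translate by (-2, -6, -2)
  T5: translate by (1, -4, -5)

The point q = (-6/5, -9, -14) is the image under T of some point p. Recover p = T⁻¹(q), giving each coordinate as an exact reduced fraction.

T1 = [1 0 -2 0; 0 1 0 0; 0 0 1 0; 0 0 0 1]
T2·T1 = [1 0 -2 -6; 0 1 0 5; 0 0 1 -4; 0 0 0 1]
T3·…·T1 = [1 0 -2 -6; 0 1 0 2; 0 0 1 -4; 0 0 0 1]
T4·…·T1 = [1 0 -2 -8; 0 1 0 -4; 0 0 1 -6; 0 0 0 1]
T5·…·T1 = [1 0 -2 -7; 0 1 0 -8; 0 0 1 -11; 0 0 0 1]
det M = 1; M⁻¹ = [1 0 2 29; 0 1 0 8; 0 0 1 11; 0 0 0 1]
M⁻¹ · (-6/5, -9, -14)ᵀ = (-1/5, -1, -3)ᵀ

p = (-1/5, -1, -3)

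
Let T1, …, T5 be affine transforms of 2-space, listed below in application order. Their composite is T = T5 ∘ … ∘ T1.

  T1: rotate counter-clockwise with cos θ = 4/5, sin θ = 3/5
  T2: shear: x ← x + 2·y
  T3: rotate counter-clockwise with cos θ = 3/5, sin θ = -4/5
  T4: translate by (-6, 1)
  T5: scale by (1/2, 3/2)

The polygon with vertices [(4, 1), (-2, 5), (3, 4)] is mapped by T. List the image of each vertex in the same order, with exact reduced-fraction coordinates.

image vertices: (49/50, -321/50), (-79/50, 141/50), (2, -6)

T1 rotate counter-clockwise with cos θ = 4/5, sin θ = 3/5: (4, 1) → (13/5, 16/5); (-2, 5) → (-23/5, 14/5); (3, 4) → (0, 5)
T2 shear: x ← x + 2·y: (13/5, 16/5) → (9, 16/5); (-23/5, 14/5) → (1, 14/5); (0, 5) → (10, 5)
T3 rotate counter-clockwise with cos θ = 3/5, sin θ = -4/5: (9, 16/5) → (199/25, -132/25); (1, 14/5) → (71/25, 22/25); (10, 5) → (10, -5)
T4 translate by (-6, 1): (199/25, -132/25) → (49/25, -107/25); (71/25, 22/25) → (-79/25, 47/25); (10, -5) → (4, -4)
T5 scale by (1/2, 3/2): (49/25, -107/25) → (49/50, -321/50); (-79/25, 47/25) → (-79/50, 141/50); (4, -4) → (2, -6)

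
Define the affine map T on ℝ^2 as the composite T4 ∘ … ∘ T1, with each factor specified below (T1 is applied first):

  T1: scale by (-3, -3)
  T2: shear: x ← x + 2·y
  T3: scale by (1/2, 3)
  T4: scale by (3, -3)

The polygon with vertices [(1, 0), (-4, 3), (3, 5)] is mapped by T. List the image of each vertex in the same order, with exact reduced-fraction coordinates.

image vertices: (-9/2, 0), (-9, 81), (-117/2, 135)

T1 scale by (-3, -3): (1, 0) → (-3, 0); (-4, 3) → (12, -9); (3, 5) → (-9, -15)
T2 shear: x ← x + 2·y: (-3, 0) → (-3, 0); (12, -9) → (-6, -9); (-9, -15) → (-39, -15)
T3 scale by (1/2, 3): (-3, 0) → (-3/2, 0); (-6, -9) → (-3, -27); (-39, -15) → (-39/2, -45)
T4 scale by (3, -3): (-3/2, 0) → (-9/2, 0); (-3, -27) → (-9, 81); (-39/2, -45) → (-117/2, 135)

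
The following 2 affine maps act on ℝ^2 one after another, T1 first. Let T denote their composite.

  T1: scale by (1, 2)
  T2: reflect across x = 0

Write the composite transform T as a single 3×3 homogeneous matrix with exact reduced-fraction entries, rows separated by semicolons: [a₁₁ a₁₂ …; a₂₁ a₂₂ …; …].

T = [-1 0 0; 0 2 0; 0 0 1]

T1 = [1 0 0; 0 2 0; 0 0 1]
T2·T1 = [-1 0 0; 0 2 0; 0 0 1]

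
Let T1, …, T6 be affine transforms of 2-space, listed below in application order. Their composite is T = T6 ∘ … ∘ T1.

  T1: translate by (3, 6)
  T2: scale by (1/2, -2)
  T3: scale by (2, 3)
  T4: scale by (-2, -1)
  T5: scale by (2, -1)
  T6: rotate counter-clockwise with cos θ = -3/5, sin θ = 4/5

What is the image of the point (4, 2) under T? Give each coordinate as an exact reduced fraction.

T(p) = (276/5, 32/5)

T1 translate by (3, 6): (4, 2) → (7, 8)
T2 scale by (1/2, -2): (7, 8) → (7/2, -16)
T3 scale by (2, 3): (7/2, -16) → (7, -48)
T4 scale by (-2, -1): (7, -48) → (-14, 48)
T5 scale by (2, -1): (-14, 48) → (-28, -48)
T6 rotate counter-clockwise with cos θ = -3/5, sin θ = 4/5: (-28, -48) → (276/5, 32/5)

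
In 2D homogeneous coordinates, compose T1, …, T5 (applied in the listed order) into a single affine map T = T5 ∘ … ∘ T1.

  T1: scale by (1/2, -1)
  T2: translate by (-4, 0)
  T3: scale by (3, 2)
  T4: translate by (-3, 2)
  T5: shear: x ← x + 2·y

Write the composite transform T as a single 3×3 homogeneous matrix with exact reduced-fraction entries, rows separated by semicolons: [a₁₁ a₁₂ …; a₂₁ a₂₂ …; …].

T = [3/2 -4 -11; 0 -2 2; 0 0 1]

T1 = [1/2 0 0; 0 -1 0; 0 0 1]
T2·T1 = [1/2 0 -4; 0 -1 0; 0 0 1]
T3·…·T1 = [3/2 0 -12; 0 -2 0; 0 0 1]
T4·…·T1 = [3/2 0 -15; 0 -2 2; 0 0 1]
T5·…·T1 = [3/2 -4 -11; 0 -2 2; 0 0 1]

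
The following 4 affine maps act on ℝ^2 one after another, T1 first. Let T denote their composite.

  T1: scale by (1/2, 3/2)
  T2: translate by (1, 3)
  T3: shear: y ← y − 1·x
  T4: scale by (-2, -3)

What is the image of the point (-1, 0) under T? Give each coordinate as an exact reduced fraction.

T1 scale by (1/2, 3/2): (-1, 0) → (-1/2, 0)
T2 translate by (1, 3): (-1/2, 0) → (1/2, 3)
T3 shear: y ← y − 1·x: (1/2, 3) → (1/2, 5/2)
T4 scale by (-2, -3): (1/2, 5/2) → (-1, -15/2)

T(p) = (-1, -15/2)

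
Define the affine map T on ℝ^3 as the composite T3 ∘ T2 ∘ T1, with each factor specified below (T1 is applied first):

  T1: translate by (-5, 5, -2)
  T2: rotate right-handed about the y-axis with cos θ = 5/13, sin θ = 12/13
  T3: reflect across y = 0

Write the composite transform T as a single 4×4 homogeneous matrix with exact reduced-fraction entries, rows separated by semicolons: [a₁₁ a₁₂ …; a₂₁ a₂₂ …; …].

T1 = [1 0 0 -5; 0 1 0 5; 0 0 1 -2; 0 0 0 1]
T2·T1 = [5/13 0 12/13 -49/13; 0 1 0 5; -12/13 0 5/13 50/13; 0 0 0 1]
T3·…·T1 = [5/13 0 12/13 -49/13; 0 -1 0 -5; -12/13 0 5/13 50/13; 0 0 0 1]

T = [5/13 0 12/13 -49/13; 0 -1 0 -5; -12/13 0 5/13 50/13; 0 0 0 1]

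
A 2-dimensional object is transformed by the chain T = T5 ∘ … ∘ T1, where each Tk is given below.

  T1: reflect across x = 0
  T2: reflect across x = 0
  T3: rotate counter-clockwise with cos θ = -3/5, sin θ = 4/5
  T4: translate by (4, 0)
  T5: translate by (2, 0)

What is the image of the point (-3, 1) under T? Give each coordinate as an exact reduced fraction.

T1 reflect across x = 0: (-3, 1) → (3, 1)
T2 reflect across x = 0: (3, 1) → (-3, 1)
T3 rotate counter-clockwise with cos θ = -3/5, sin θ = 4/5: (-3, 1) → (1, -3)
T4 translate by (4, 0): (1, -3) → (5, -3)
T5 translate by (2, 0): (5, -3) → (7, -3)

T(p) = (7, -3)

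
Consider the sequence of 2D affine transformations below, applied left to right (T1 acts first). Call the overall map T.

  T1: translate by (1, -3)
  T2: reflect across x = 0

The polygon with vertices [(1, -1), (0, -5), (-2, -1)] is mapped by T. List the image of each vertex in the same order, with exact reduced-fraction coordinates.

image vertices: (-2, -4), (-1, -8), (1, -4)

T1 translate by (1, -3): (1, -1) → (2, -4); (0, -5) → (1, -8); (-2, -1) → (-1, -4)
T2 reflect across x = 0: (2, -4) → (-2, -4); (1, -8) → (-1, -8); (-1, -4) → (1, -4)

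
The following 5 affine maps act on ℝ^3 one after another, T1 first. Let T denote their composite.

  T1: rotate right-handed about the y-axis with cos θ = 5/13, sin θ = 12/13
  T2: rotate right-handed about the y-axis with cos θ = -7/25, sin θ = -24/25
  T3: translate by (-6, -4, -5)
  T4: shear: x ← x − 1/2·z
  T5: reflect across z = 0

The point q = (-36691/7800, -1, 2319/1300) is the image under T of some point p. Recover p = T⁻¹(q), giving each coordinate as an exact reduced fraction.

T1 = [5/13 0 12/13 0; 0 1 0 0; -12/13 0 5/13 0; 0 0 0 1]
T2·T1 = [253/325 0 -204/325 0; 0 1 0 0; 204/325 0 253/325 0; 0 0 0 1]
T3·…·T1 = [253/325 0 -204/325 -6; 0 1 0 -4; 204/325 0 253/325 -5; 0 0 0 1]
T4·…·T1 = [151/325 0 -661/650 -7/2; 0 1 0 -4; 204/325 0 253/325 -5; 0 0 0 1]
T5·…·T1 = [151/325 0 -661/650 -7/2; 0 1 0 -4; -204/325 0 -253/325 5; 0 0 0 1]
det M = -1; M⁻¹ = [253/325 0 -661/650 2538/325; 0 1 0 4; -204/325 0 -151/325 41/325; 0 0 0 1]
M⁻¹ · (-36691/7800, -1, 2319/1300)ᵀ = (7/3, 3, 9/4)ᵀ

p = (7/3, 3, 9/4)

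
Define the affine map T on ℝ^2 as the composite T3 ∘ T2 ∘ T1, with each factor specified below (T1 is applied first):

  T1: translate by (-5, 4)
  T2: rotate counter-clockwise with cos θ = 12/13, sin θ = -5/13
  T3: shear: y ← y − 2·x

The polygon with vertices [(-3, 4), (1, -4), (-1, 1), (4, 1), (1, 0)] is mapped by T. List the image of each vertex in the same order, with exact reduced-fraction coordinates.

T1 translate by (-5, 4): (-3, 4) → (-8, 8); (1, -4) → (-4, 0); (-1, 1) → (-6, 5); (4, 1) → (-1, 5); (1, 0) → (-4, 4)
T2 rotate counter-clockwise with cos θ = 12/13, sin θ = -5/13: (-8, 8) → (-56/13, 136/13); (-4, 0) → (-48/13, 20/13); (-6, 5) → (-47/13, 90/13); (-1, 5) → (1, 5); (-4, 4) → (-28/13, 68/13)
T3 shear: y ← y − 2·x: (-56/13, 136/13) → (-56/13, 248/13); (-48/13, 20/13) → (-48/13, 116/13); (-47/13, 90/13) → (-47/13, 184/13); (1, 5) → (1, 3); (-28/13, 68/13) → (-28/13, 124/13)

image vertices: (-56/13, 248/13), (-48/13, 116/13), (-47/13, 184/13), (1, 3), (-28/13, 124/13)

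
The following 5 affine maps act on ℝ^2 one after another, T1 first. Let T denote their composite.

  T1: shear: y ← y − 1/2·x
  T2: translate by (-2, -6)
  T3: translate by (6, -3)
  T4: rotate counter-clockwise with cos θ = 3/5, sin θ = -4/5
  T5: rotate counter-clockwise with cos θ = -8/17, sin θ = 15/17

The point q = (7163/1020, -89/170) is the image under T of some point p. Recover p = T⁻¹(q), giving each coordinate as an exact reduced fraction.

T1 = [1 0 0; -1/2 1 0; 0 0 1]
T2·T1 = [1 0 -2; -1/2 1 -6; 0 0 1]
T3·…·T1 = [1 0 4; -1/2 1 -9; 0 0 1]
T4·…·T1 = [1/5 4/5 -24/5; -11/10 3/5 -43/5; 0 0 1]
T5·…·T1 = [149/170 -77/85 837/85; 59/85 36/85 -16/85; 0 0 1]
det M = 1; M⁻¹ = [36/85 77/85 -4; -59/85 149/170 7; 0 0 1]
M⁻¹ · (7163/1020, -89/170)ᵀ = (-3/2, 5/3)ᵀ

p = (-3/2, 5/3)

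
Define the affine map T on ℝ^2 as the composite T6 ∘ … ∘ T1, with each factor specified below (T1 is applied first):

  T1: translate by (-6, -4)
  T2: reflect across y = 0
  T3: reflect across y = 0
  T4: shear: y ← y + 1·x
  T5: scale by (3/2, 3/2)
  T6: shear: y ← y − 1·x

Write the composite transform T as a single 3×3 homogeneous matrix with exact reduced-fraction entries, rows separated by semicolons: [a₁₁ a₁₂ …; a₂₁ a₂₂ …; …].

T = [3/2 0 -9; 0 3/2 -6; 0 0 1]

T1 = [1 0 -6; 0 1 -4; 0 0 1]
T2·T1 = [1 0 -6; 0 -1 4; 0 0 1]
T3·…·T1 = [1 0 -6; 0 1 -4; 0 0 1]
T4·…·T1 = [1 0 -6; 1 1 -10; 0 0 1]
T5·…·T1 = [3/2 0 -9; 3/2 3/2 -15; 0 0 1]
T6·…·T1 = [3/2 0 -9; 0 3/2 -6; 0 0 1]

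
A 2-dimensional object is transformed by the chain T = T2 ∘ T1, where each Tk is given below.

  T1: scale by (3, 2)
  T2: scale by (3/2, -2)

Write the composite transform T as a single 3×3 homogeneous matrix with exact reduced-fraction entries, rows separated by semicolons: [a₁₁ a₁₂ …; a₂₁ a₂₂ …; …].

T = [9/2 0 0; 0 -4 0; 0 0 1]

T1 = [3 0 0; 0 2 0; 0 0 1]
T2·T1 = [9/2 0 0; 0 -4 0; 0 0 1]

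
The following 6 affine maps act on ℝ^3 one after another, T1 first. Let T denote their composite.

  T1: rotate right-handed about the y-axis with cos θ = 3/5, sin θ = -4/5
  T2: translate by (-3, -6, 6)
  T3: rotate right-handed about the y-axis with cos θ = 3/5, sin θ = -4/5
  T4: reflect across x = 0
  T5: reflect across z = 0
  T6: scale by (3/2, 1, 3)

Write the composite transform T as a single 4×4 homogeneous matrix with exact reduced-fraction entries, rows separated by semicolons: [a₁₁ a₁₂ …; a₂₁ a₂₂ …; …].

T1 = [3/5 0 -4/5 0; 0 1 0 0; 4/5 0 3/5 0; 0 0 0 1]
T2·T1 = [3/5 0 -4/5 -3; 0 1 0 -6; 4/5 0 3/5 6; 0 0 0 1]
T3·…·T1 = [-7/25 0 -24/25 -33/5; 0 1 0 -6; 24/25 0 -7/25 6/5; 0 0 0 1]
T4·…·T1 = [7/25 0 24/25 33/5; 0 1 0 -6; 24/25 0 -7/25 6/5; 0 0 0 1]
T5·…·T1 = [7/25 0 24/25 33/5; 0 1 0 -6; -24/25 0 7/25 -6/5; 0 0 0 1]
T6·…·T1 = [21/50 0 36/25 99/10; 0 1 0 -6; -72/25 0 21/25 -18/5; 0 0 0 1]

T = [21/50 0 36/25 99/10; 0 1 0 -6; -72/25 0 21/25 -18/5; 0 0 0 1]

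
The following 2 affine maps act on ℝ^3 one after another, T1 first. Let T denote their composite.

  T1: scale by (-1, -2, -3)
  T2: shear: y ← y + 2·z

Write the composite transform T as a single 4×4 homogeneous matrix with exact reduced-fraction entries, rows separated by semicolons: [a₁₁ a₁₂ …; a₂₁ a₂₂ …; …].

T = [-1 0 0 0; 0 -2 -6 0; 0 0 -3 0; 0 0 0 1]

T1 = [-1 0 0 0; 0 -2 0 0; 0 0 -3 0; 0 0 0 1]
T2·T1 = [-1 0 0 0; 0 -2 -6 0; 0 0 -3 0; 0 0 0 1]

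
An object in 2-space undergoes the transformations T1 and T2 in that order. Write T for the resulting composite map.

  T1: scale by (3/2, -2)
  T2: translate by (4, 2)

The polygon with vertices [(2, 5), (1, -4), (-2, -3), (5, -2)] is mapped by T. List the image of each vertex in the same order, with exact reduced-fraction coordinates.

T1 scale by (3/2, -2): (2, 5) → (3, -10); (1, -4) → (3/2, 8); (-2, -3) → (-3, 6); (5, -2) → (15/2, 4)
T2 translate by (4, 2): (3, -10) → (7, -8); (3/2, 8) → (11/2, 10); (-3, 6) → (1, 8); (15/2, 4) → (23/2, 6)

image vertices: (7, -8), (11/2, 10), (1, 8), (23/2, 6)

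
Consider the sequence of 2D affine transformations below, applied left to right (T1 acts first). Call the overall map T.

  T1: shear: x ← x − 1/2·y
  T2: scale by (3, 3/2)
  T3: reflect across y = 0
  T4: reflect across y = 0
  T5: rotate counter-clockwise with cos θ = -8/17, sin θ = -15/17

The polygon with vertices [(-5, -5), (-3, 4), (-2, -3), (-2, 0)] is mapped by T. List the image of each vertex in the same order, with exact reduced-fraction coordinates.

image vertices: (-105/34, 345/34), (210/17, 177/17), (-111/34, 117/34), (48/17, 90/17)

T1 shear: x ← x − 1/2·y: (-5, -5) → (-5/2, -5); (-3, 4) → (-5, 4); (-2, -3) → (-1/2, -3); (-2, 0) → (-2, 0)
T2 scale by (3, 3/2): (-5/2, -5) → (-15/2, -15/2); (-5, 4) → (-15, 6); (-1/2, -3) → (-3/2, -9/2); (-2, 0) → (-6, 0)
T3 reflect across y = 0: (-15/2, -15/2) → (-15/2, 15/2); (-15, 6) → (-15, -6); (-3/2, -9/2) → (-3/2, 9/2); (-6, 0) → (-6, 0)
T4 reflect across y = 0: (-15/2, 15/2) → (-15/2, -15/2); (-15, -6) → (-15, 6); (-3/2, 9/2) → (-3/2, -9/2); (-6, 0) → (-6, 0)
T5 rotate counter-clockwise with cos θ = -8/17, sin θ = -15/17: (-15/2, -15/2) → (-105/34, 345/34); (-15, 6) → (210/17, 177/17); (-3/2, -9/2) → (-111/34, 117/34); (-6, 0) → (48/17, 90/17)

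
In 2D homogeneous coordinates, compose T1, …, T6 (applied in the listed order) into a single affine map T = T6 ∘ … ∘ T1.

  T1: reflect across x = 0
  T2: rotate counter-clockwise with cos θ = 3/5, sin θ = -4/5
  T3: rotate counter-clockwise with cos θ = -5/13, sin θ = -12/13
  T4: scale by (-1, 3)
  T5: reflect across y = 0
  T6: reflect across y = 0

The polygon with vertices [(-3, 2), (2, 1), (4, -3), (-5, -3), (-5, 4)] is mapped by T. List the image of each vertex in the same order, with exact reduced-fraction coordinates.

T1 reflect across x = 0: (-3, 2) → (3, 2); (2, 1) → (-2, 1); (4, -3) → (-4, -3); (-5, -3) → (5, -3); (-5, 4) → (5, 4)
T2 rotate counter-clockwise with cos θ = 3/5, sin θ = -4/5: (3, 2) → (17/5, -6/5); (-2, 1) → (-2/5, 11/5); (-4, -3) → (-24/5, 7/5); (5, -3) → (3/5, -29/5); (5, 4) → (31/5, -8/5)
T3 rotate counter-clockwise with cos θ = -5/13, sin θ = -12/13: (17/5, -6/5) → (-157/65, -174/65); (-2/5, 11/5) → (142/65, -31/65); (-24/5, 7/5) → (204/65, 253/65); (3/5, -29/5) → (-363/65, 109/65); (31/5, -8/5) → (-251/65, -332/65)
T4 scale by (-1, 3): (-157/65, -174/65) → (157/65, -522/65); (142/65, -31/65) → (-142/65, -93/65); (204/65, 253/65) → (-204/65, 759/65); (-363/65, 109/65) → (363/65, 327/65); (-251/65, -332/65) → (251/65, -996/65)
T5 reflect across y = 0: (157/65, -522/65) → (157/65, 522/65); (-142/65, -93/65) → (-142/65, 93/65); (-204/65, 759/65) → (-204/65, -759/65); (363/65, 327/65) → (363/65, -327/65); (251/65, -996/65) → (251/65, 996/65)
T6 reflect across y = 0: (157/65, 522/65) → (157/65, -522/65); (-142/65, 93/65) → (-142/65, -93/65); (-204/65, -759/65) → (-204/65, 759/65); (363/65, -327/65) → (363/65, 327/65); (251/65, 996/65) → (251/65, -996/65)

image vertices: (157/65, -522/65), (-142/65, -93/65), (-204/65, 759/65), (363/65, 327/65), (251/65, -996/65)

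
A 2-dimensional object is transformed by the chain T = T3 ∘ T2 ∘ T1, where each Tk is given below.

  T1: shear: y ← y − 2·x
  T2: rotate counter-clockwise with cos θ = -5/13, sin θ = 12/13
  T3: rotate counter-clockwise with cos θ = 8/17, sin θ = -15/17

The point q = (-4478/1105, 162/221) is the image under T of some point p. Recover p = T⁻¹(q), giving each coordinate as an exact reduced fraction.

p = (-2, -2/5)

T1 = [1 0 0; -2 1 0; 0 0 1]
T2·T1 = [19/13 -12/13 0; 22/13 -5/13 0; 0 0 1]
T3·…·T1 = [482/221 -171/221 0; -109/221 140/221 0; 0 0 1]
det M = 1; M⁻¹ = [140/221 171/221 0; 109/221 482/221 0; 0 0 1]
M⁻¹ · (-4478/1105, 162/221)ᵀ = (-2, -2/5)ᵀ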